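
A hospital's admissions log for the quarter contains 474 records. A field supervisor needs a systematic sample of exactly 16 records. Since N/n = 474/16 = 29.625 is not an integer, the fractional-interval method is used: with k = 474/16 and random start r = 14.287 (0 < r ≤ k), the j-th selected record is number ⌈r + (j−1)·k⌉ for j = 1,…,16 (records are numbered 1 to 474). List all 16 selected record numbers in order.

15, 44, 74, 104, 133, 163, 193, 222, 252, 281, 311, 341, 370, 400, 430, 459

j=1: r + 0k = 14.287 → ⌈·⌉ = 15
j=2: r + 1k = 43.912 → ⌈·⌉ = 44
j=3: r + 2k = 73.537 → ⌈·⌉ = 74
j=4: r + 3k = 103.162 → ⌈·⌉ = 104
j=5: r + 4k = 132.787 → ⌈·⌉ = 133
j=6: r + 5k = 162.412 → ⌈·⌉ = 163
j=7: r + 6k = 192.037 → ⌈·⌉ = 193
j=8: r + 7k = 221.662 → ⌈·⌉ = 222
j=9: r + 8k = 251.287 → ⌈·⌉ = 252
j=10: r + 9k = 280.912 → ⌈·⌉ = 281
j=11: r + 10k = 310.537 → ⌈·⌉ = 311
j=12: r + 11k = 340.162 → ⌈·⌉ = 341
j=13: r + 12k = 369.787 → ⌈·⌉ = 370
j=14: r + 13k = 399.412 → ⌈·⌉ = 400
j=15: r + 14k = 429.037 → ⌈·⌉ = 430
j=16: r + 15k = 458.662 → ⌈·⌉ = 459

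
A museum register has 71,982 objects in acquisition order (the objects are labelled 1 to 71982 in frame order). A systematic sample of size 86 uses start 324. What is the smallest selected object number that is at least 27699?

27945

k = 71982/86 = 837
Steps past start: ⌈(27699 − 324)/837⌉ = ⌈27375/837⌉ = 33
Selected object: 324 + 33×837 = 27945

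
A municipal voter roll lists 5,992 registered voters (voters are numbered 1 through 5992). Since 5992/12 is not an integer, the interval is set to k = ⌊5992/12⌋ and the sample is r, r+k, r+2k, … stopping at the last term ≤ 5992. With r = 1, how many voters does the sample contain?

13

k = ⌊5992/12⌋ = 499
Achieved size = ⌊(5992 − 1)/499⌋ + 1 = ⌊5991/499⌋ + 1 = 12 + 1 = 13
(last selection: 1 + 12×499 = 5989 ≤ 5992; next would be 6488 > 5992)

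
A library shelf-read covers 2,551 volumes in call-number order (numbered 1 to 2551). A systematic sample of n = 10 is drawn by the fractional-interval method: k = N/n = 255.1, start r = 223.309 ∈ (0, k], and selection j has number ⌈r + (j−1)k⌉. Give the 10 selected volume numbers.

j=1: r + 0k = 223.309 → ⌈·⌉ = 224
j=2: r + 1k = 478.409 → ⌈·⌉ = 479
j=3: r + 2k = 733.509 → ⌈·⌉ = 734
j=4: r + 3k = 988.609 → ⌈·⌉ = 989
j=5: r + 4k = 1243.709 → ⌈·⌉ = 1244
j=6: r + 5k = 1498.809 → ⌈·⌉ = 1499
j=7: r + 6k = 1753.909 → ⌈·⌉ = 1754
j=8: r + 7k = 2009.009 → ⌈·⌉ = 2010
j=9: r + 8k = 2264.109 → ⌈·⌉ = 2265
j=10: r + 9k = 2519.209 → ⌈·⌉ = 2520

224, 479, 734, 989, 1244, 1499, 1754, 2010, 2265, 2520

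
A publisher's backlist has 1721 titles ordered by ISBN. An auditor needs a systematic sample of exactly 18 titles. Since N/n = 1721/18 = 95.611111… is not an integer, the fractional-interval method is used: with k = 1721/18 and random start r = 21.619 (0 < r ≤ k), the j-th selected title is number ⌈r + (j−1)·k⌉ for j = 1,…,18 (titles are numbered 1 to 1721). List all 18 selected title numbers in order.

22, 118, 213, 309, 405, 500, 596, 691, 787, 883, 978, 1074, 1169, 1265, 1361, 1456, 1552, 1648

j=1: r + 0k = 21.619 → ⌈·⌉ = 22
j=2: r + 1k = 117.230111… → ⌈·⌉ = 118
j=3: r + 2k = 212.841222… → ⌈·⌉ = 213
j=4: r + 3k = 308.452333… → ⌈·⌉ = 309
j=5: r + 4k = 404.063444… → ⌈·⌉ = 405
j=6: r + 5k = 499.674555… → ⌈·⌉ = 500
j=7: r + 6k = 595.285666… → ⌈·⌉ = 596
j=8: r + 7k = 690.896777… → ⌈·⌉ = 691
j=9: r + 8k = 786.507888… → ⌈·⌉ = 787
j=10: r + 9k = 882.119 → ⌈·⌉ = 883
j=11: r + 10k = 977.730111… → ⌈·⌉ = 978
j=12: r + 11k = 1073.341222… → ⌈·⌉ = 1074
j=13: r + 12k = 1168.952333… → ⌈·⌉ = 1169
j=14: r + 13k = 1264.563444… → ⌈·⌉ = 1265
j=15: r + 14k = 1360.174555… → ⌈·⌉ = 1361
j=16: r + 15k = 1455.785666… → ⌈·⌉ = 1456
j=17: r + 16k = 1551.396777… → ⌈·⌉ = 1552
j=18: r + 17k = 1647.007888… → ⌈·⌉ = 1648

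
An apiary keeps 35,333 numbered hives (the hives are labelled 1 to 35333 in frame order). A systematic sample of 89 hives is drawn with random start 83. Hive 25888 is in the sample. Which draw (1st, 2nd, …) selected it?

66

k = 35333/89 = 397
position = (25888 − 83)/397 + 1 = 25805/397 + 1 = 65 + 1 = 66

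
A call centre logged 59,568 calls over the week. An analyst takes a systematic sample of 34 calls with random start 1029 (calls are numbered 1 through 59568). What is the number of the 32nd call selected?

k = 59568/34 = 1752
32nd selection = r + (32−1)·k = 1029 + 31×1752 = 1029 + 54312 = 55341

55341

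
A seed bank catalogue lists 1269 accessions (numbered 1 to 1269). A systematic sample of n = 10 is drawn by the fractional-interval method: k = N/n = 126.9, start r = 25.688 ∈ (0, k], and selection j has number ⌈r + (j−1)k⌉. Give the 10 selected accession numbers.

26, 153, 280, 407, 534, 661, 788, 914, 1041, 1168

j=1: r + 0k = 25.688 → ⌈·⌉ = 26
j=2: r + 1k = 152.588 → ⌈·⌉ = 153
j=3: r + 2k = 279.488 → ⌈·⌉ = 280
j=4: r + 3k = 406.388 → ⌈·⌉ = 407
j=5: r + 4k = 533.288 → ⌈·⌉ = 534
j=6: r + 5k = 660.188 → ⌈·⌉ = 661
j=7: r + 6k = 787.088 → ⌈·⌉ = 788
j=8: r + 7k = 913.988 → ⌈·⌉ = 914
j=9: r + 8k = 1040.888 → ⌈·⌉ = 1041
j=10: r + 9k = 1167.788 → ⌈·⌉ = 1168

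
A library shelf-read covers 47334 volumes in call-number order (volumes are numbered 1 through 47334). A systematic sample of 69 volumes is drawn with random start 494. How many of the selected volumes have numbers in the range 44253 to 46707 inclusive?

4

k = 47334/69 = 686
First selection ≥ 44253: 494 + ⌈(44253−494)/686⌉·686 = 494 + 64×686 = 44398
Last selection ≤ 46707: 494 + ⌊(46707−494)/686⌋·686 = 494 + 67×686 = 46456
Count = 67 − 64 + 1 = 4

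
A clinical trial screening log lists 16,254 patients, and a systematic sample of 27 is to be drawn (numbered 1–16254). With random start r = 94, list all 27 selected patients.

k = N/n = 16254/27 = 602
patient 1: 94
patient 2: 94 + 602 = 696
patient 3: 696 + 602 = 1298
patient 4: 1298 + 602 = 1900
patient 5: 1900 + 602 = 2502
patient 6: 2502 + 602 = 3104
patient 7: 3104 + 602 = 3706
patient 8: 3706 + 602 = 4308
patient 9: 4308 + 602 = 4910
patient 10: 4910 + 602 = 5512
patient 11: 5512 + 602 = 6114
patient 12: 6114 + 602 = 6716
patient 13: 6716 + 602 = 7318
patient 14: 7318 + 602 = 7920
patient 15: 7920 + 602 = 8522
patient 16: 8522 + 602 = 9124
patient 17: 9124 + 602 = 9726
patient 18: 9726 + 602 = 10328
patient 19: 10328 + 602 = 10930
patient 20: 10930 + 602 = 11532
patient 21: 11532 + 602 = 12134
patient 22: 12134 + 602 = 12736
patient 23: 12736 + 602 = 13338
patient 24: 13338 + 602 = 13940
patient 25: 13940 + 602 = 14542
patient 26: 14542 + 602 = 15144
patient 27: 15144 + 602 = 15746

94, 696, 1298, 1900, 2502, 3104, 3706, 4308, 4910, 5512, 6114, 6716, 7318, 7920, 8522, 9124, 9726, 10328, 10930, 11532, 12134, 12736, 13338, 13940, 14542, 15144, 15746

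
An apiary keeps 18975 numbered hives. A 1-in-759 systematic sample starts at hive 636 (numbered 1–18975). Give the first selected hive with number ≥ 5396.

k = 759
Steps past start: ⌈(5396 − 636)/759⌉ = ⌈4760/759⌉ = 7
Selected hive: 636 + 7×759 = 5949

5949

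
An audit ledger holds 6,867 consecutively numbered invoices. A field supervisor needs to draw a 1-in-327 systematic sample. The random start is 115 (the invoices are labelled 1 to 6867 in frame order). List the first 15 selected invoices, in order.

115, 442, 769, 1096, 1423, 1750, 2077, 2404, 2731, 3058, 3385, 3712, 4039, 4366, 4693

invoice 1: 115
invoice 2: 115 + 327 = 442
invoice 3: 442 + 327 = 769
invoice 4: 769 + 327 = 1096
invoice 5: 1096 + 327 = 1423
invoice 6: 1423 + 327 = 1750
invoice 7: 1750 + 327 = 2077
invoice 8: 2077 + 327 = 2404
invoice 9: 2404 + 327 = 2731
invoice 10: 2731 + 327 = 3058
invoice 11: 3058 + 327 = 3385
invoice 12: 3385 + 327 = 3712
invoice 13: 3712 + 327 = 4039
invoice 14: 4039 + 327 = 4366
invoice 15: 4366 + 327 = 4693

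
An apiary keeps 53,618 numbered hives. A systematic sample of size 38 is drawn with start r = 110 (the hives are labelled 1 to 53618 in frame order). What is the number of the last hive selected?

k = 53618/38 = 1411
38th selection = r + (38−1)·k = 110 + 37×1411 = 110 + 52207 = 52317

52317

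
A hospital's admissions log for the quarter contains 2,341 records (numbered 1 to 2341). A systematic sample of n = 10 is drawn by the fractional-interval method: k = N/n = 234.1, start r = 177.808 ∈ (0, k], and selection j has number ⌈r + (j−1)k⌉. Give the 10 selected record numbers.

j=1: r + 0k = 177.808 → ⌈·⌉ = 178
j=2: r + 1k = 411.908 → ⌈·⌉ = 412
j=3: r + 2k = 646.008 → ⌈·⌉ = 647
j=4: r + 3k = 880.108 → ⌈·⌉ = 881
j=5: r + 4k = 1114.208 → ⌈·⌉ = 1115
j=6: r + 5k = 1348.308 → ⌈·⌉ = 1349
j=7: r + 6k = 1582.408 → ⌈·⌉ = 1583
j=8: r + 7k = 1816.508 → ⌈·⌉ = 1817
j=9: r + 8k = 2050.608 → ⌈·⌉ = 2051
j=10: r + 9k = 2284.708 → ⌈·⌉ = 2285

178, 412, 647, 881, 1115, 1349, 1583, 1817, 2051, 2285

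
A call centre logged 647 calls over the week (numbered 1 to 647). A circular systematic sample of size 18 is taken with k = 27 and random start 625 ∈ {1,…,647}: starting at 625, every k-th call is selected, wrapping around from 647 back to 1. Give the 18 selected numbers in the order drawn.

625, 5, 32, 59, 86, 113, 140, 167, 194, 221, 248, 275, 302, 329, 356, 383, 410, 437

Selection 1: 625
Selection 2: 625 + 27 = 652 → 652 − 647 = 5
Selection 3: 5 + 27 = 32
Selection 4: 32 + 27 = 59
Selection 5: 59 + 27 = 86
Selection 6: 86 + 27 = 113
Selection 7: 113 + 27 = 140
Selection 8: 140 + 27 = 167
Selection 9: 167 + 27 = 194
Selection 10: 194 + 27 = 221
Selection 11: 221 + 27 = 248
Selection 12: 248 + 27 = 275
Selection 13: 275 + 27 = 302
Selection 14: 302 + 27 = 329
Selection 15: 329 + 27 = 356
Selection 16: 356 + 27 = 383
Selection 17: 383 + 27 = 410
Selection 18: 410 + 27 = 437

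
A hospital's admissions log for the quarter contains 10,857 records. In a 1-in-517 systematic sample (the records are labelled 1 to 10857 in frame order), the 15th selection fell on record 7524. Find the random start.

k = 517
r = 7524 − (15−1)×517 = 7524 − 7238 = 286

286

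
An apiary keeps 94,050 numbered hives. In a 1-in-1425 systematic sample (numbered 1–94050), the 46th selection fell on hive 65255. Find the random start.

1130

k = 1425
r = 65255 − (46−1)×1425 = 65255 − 64125 = 1130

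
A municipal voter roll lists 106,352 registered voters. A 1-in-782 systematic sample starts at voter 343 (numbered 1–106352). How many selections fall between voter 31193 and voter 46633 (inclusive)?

20

k = 782
First selection ≥ 31193: 343 + ⌈(31193−343)/782⌉·782 = 343 + 40×782 = 31623
Last selection ≤ 46633: 343 + ⌊(46633−343)/782⌋·782 = 343 + 59×782 = 46481
Count = 59 − 40 + 1 = 20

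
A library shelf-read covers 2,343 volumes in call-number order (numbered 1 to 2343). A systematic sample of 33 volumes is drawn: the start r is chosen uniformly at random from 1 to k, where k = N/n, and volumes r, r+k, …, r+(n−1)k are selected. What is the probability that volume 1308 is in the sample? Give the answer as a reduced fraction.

k = 2343/33 = 71.
Volume 1308 is selected iff r ≡ 1308 (mod 71); exactly one such r in {1,…,71}.
Inclusion probability = 1/71.

1/71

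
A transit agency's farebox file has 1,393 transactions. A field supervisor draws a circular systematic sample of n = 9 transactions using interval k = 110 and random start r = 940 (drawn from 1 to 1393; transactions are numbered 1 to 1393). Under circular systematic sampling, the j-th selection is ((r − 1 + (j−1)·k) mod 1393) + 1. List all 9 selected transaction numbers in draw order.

Selection 1: 940
Selection 2: 940 + 110 = 1050
Selection 3: 1050 + 110 = 1160
Selection 4: 1160 + 110 = 1270
Selection 5: 1270 + 110 = 1380
Selection 6: 1380 + 110 = 1490 → 1490 − 1393 = 97
Selection 7: 97 + 110 = 207
Selection 8: 207 + 110 = 317
Selection 9: 317 + 110 = 427

940, 1050, 1160, 1270, 1380, 97, 207, 317, 427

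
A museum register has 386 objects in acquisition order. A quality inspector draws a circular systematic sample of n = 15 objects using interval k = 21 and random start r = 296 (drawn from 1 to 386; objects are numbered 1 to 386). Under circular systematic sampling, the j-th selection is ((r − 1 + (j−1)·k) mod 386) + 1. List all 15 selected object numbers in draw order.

296, 317, 338, 359, 380, 15, 36, 57, 78, 99, 120, 141, 162, 183, 204

Selection 1: 296
Selection 2: 296 + 21 = 317
Selection 3: 317 + 21 = 338
Selection 4: 338 + 21 = 359
Selection 5: 359 + 21 = 380
Selection 6: 380 + 21 = 401 → 401 − 386 = 15
Selection 7: 15 + 21 = 36
Selection 8: 36 + 21 = 57
Selection 9: 57 + 21 = 78
Selection 10: 78 + 21 = 99
Selection 11: 99 + 21 = 120
Selection 12: 120 + 21 = 141
Selection 13: 141 + 21 = 162
Selection 14: 162 + 21 = 183
Selection 15: 183 + 21 = 204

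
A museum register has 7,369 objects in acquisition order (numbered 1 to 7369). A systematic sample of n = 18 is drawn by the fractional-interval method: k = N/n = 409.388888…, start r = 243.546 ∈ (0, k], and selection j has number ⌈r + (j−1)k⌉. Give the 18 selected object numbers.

244, 653, 1063, 1472, 1882, 2291, 2700, 3110, 3519, 3929, 4338, 4747, 5157, 5566, 5975, 6385, 6794, 7204

j=1: r + 0k = 243.546 → ⌈·⌉ = 244
j=2: r + 1k = 652.934888… → ⌈·⌉ = 653
j=3: r + 2k = 1062.323777… → ⌈·⌉ = 1063
j=4: r + 3k = 1471.712666… → ⌈·⌉ = 1472
j=5: r + 4k = 1881.101555… → ⌈·⌉ = 1882
j=6: r + 5k = 2290.490444… → ⌈·⌉ = 2291
j=7: r + 6k = 2699.879333… → ⌈·⌉ = 2700
j=8: r + 7k = 3109.268222… → ⌈·⌉ = 3110
j=9: r + 8k = 3518.657111… → ⌈·⌉ = 3519
j=10: r + 9k = 3928.046 → ⌈·⌉ = 3929
j=11: r + 10k = 4337.434888… → ⌈·⌉ = 4338
j=12: r + 11k = 4746.823777… → ⌈·⌉ = 4747
j=13: r + 12k = 5156.212666… → ⌈·⌉ = 5157
j=14: r + 13k = 5565.601555… → ⌈·⌉ = 5566
j=15: r + 14k = 5974.990444… → ⌈·⌉ = 5975
j=16: r + 15k = 6384.379333… → ⌈·⌉ = 6385
j=17: r + 16k = 6793.768222… → ⌈·⌉ = 6794
j=18: r + 17k = 7203.157111… → ⌈·⌉ = 7204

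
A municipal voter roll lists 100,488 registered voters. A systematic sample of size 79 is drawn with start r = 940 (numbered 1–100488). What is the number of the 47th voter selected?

59452

k = 100488/79 = 1272
47th selection = r + (47−1)·k = 940 + 46×1272 = 940 + 58512 = 59452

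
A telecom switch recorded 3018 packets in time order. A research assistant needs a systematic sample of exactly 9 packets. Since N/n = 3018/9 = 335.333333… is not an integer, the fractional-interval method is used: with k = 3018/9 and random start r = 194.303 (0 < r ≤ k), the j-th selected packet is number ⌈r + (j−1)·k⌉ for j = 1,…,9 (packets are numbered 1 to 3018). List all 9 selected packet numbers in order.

j=1: r + 0k = 194.303 → ⌈·⌉ = 195
j=2: r + 1k = 529.636333… → ⌈·⌉ = 530
j=3: r + 2k = 864.969666… → ⌈·⌉ = 865
j=4: r + 3k = 1200.303 → ⌈·⌉ = 1201
j=5: r + 4k = 1535.636333… → ⌈·⌉ = 1536
j=6: r + 5k = 1870.969666… → ⌈·⌉ = 1871
j=7: r + 6k = 2206.303 → ⌈·⌉ = 2207
j=8: r + 7k = 2541.636333… → ⌈·⌉ = 2542
j=9: r + 8k = 2876.969666… → ⌈·⌉ = 2877

195, 530, 865, 1201, 1536, 1871, 2207, 2542, 2877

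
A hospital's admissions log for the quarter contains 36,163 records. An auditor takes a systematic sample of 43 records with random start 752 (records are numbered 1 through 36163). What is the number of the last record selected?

k = 36163/43 = 841
43rd selection = r + (43−1)·k = 752 + 42×841 = 752 + 35322 = 36074

36074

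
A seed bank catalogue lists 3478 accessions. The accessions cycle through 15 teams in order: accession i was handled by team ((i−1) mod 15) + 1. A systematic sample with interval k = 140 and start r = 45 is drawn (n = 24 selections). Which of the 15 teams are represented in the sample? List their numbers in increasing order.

5, 10, 15

Consecutive selections differ by k = 140, so their team numbers differ by 140 mod 15 = 5.
gcd(140, 15) = 5, so the sample visits 15/5 = 3 distinct residues mod 15.
Start 45 is team 15; the teams hit are 5, 10, 15.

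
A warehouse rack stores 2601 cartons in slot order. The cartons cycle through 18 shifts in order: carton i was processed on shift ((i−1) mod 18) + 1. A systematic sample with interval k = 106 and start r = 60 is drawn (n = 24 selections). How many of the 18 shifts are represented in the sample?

9

Consecutive selections differ by k = 106, so their shift numbers differ by 106 mod 18 = 16.
gcd(106, 18) = 2, so the sample visits 18/2 = 9 distinct residues mod 18.
Start 60 is shift 6; the shifts hit are 2, 4, 6, 8, 10, 12, 14, 16, 18.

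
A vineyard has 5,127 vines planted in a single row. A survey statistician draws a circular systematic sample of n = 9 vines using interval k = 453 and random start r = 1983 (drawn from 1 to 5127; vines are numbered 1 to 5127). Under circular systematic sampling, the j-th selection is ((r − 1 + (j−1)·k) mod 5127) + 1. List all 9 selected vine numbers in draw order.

Selection 1: 1983
Selection 2: 1983 + 453 = 2436
Selection 3: 2436 + 453 = 2889
Selection 4: 2889 + 453 = 3342
Selection 5: 3342 + 453 = 3795
Selection 6: 3795 + 453 = 4248
Selection 7: 4248 + 453 = 4701
Selection 8: 4701 + 453 = 5154 → 5154 − 5127 = 27
Selection 9: 27 + 453 = 480

1983, 2436, 2889, 3342, 3795, 4248, 4701, 27, 480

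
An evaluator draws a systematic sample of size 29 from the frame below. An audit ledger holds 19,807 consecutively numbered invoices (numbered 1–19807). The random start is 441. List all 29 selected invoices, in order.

k = N/n = 19807/29 = 683
invoice 1: 441
invoice 2: 441 + 683 = 1124
invoice 3: 1124 + 683 = 1807
invoice 4: 1807 + 683 = 2490
invoice 5: 2490 + 683 = 3173
invoice 6: 3173 + 683 = 3856
invoice 7: 3856 + 683 = 4539
invoice 8: 4539 + 683 = 5222
invoice 9: 5222 + 683 = 5905
invoice 10: 5905 + 683 = 6588
invoice 11: 6588 + 683 = 7271
invoice 12: 7271 + 683 = 7954
invoice 13: 7954 + 683 = 8637
invoice 14: 8637 + 683 = 9320
invoice 15: 9320 + 683 = 10003
invoice 16: 10003 + 683 = 10686
invoice 17: 10686 + 683 = 11369
invoice 18: 11369 + 683 = 12052
invoice 19: 12052 + 683 = 12735
invoice 20: 12735 + 683 = 13418
invoice 21: 13418 + 683 = 14101
invoice 22: 14101 + 683 = 14784
invoice 23: 14784 + 683 = 15467
invoice 24: 15467 + 683 = 16150
invoice 25: 16150 + 683 = 16833
invoice 26: 16833 + 683 = 17516
invoice 27: 17516 + 683 = 18199
invoice 28: 18199 + 683 = 18882
invoice 29: 18882 + 683 = 19565

441, 1124, 1807, 2490, 3173, 3856, 4539, 5222, 5905, 6588, 7271, 7954, 8637, 9320, 10003, 10686, 11369, 12052, 12735, 13418, 14101, 14784, 15467, 16150, 16833, 17516, 18199, 18882, 19565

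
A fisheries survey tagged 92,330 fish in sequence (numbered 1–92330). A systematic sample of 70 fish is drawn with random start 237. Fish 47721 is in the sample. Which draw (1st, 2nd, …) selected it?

37

k = 92330/70 = 1319
position = (47721 − 237)/1319 + 1 = 47484/1319 + 1 = 36 + 1 = 37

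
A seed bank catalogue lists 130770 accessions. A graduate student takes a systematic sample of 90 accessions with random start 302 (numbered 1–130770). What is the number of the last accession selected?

k = 130770/90 = 1453
90th selection = r + (90−1)·k = 302 + 89×1453 = 302 + 129317 = 129619

129619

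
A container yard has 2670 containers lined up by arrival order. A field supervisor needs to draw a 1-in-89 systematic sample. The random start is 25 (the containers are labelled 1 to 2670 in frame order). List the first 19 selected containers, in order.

25, 114, 203, 292, 381, 470, 559, 648, 737, 826, 915, 1004, 1093, 1182, 1271, 1360, 1449, 1538, 1627

container 1: 25
container 2: 25 + 89 = 114
container 3: 114 + 89 = 203
container 4: 203 + 89 = 292
container 5: 292 + 89 = 381
container 6: 381 + 89 = 470
container 7: 470 + 89 = 559
container 8: 559 + 89 = 648
container 9: 648 + 89 = 737
container 10: 737 + 89 = 826
container 11: 826 + 89 = 915
container 12: 915 + 89 = 1004
container 13: 1004 + 89 = 1093
container 14: 1093 + 89 = 1182
container 15: 1182 + 89 = 1271
container 16: 1271 + 89 = 1360
container 17: 1360 + 89 = 1449
container 18: 1449 + 89 = 1538
container 19: 1538 + 89 = 1627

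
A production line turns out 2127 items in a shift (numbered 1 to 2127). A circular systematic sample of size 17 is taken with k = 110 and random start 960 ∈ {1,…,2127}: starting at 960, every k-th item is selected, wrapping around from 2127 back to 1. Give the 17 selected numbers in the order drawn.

Selection 1: 960
Selection 2: 960 + 110 = 1070
Selection 3: 1070 + 110 = 1180
Selection 4: 1180 + 110 = 1290
Selection 5: 1290 + 110 = 1400
Selection 6: 1400 + 110 = 1510
Selection 7: 1510 + 110 = 1620
Selection 8: 1620 + 110 = 1730
Selection 9: 1730 + 110 = 1840
Selection 10: 1840 + 110 = 1950
Selection 11: 1950 + 110 = 2060
Selection 12: 2060 + 110 = 2170 → 2170 − 2127 = 43
Selection 13: 43 + 110 = 153
Selection 14: 153 + 110 = 263
Selection 15: 263 + 110 = 373
Selection 16: 373 + 110 = 483
Selection 17: 483 + 110 = 593

960, 1070, 1180, 1290, 1400, 1510, 1620, 1730, 1840, 1950, 2060, 43, 153, 263, 373, 483, 593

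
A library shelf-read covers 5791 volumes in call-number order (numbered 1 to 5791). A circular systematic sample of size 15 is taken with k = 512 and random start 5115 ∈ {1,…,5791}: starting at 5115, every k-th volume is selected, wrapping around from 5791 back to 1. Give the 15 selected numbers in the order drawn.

5115, 5627, 348, 860, 1372, 1884, 2396, 2908, 3420, 3932, 4444, 4956, 5468, 189, 701

Selection 1: 5115
Selection 2: 5115 + 512 = 5627
Selection 3: 5627 + 512 = 6139 → 6139 − 5791 = 348
Selection 4: 348 + 512 = 860
Selection 5: 860 + 512 = 1372
Selection 6: 1372 + 512 = 1884
Selection 7: 1884 + 512 = 2396
Selection 8: 2396 + 512 = 2908
Selection 9: 2908 + 512 = 3420
Selection 10: 3420 + 512 = 3932
Selection 11: 3932 + 512 = 4444
Selection 12: 4444 + 512 = 4956
Selection 13: 4956 + 512 = 5468
Selection 14: 5468 + 512 = 5980 → 5980 − 5791 = 189
Selection 15: 189 + 512 = 701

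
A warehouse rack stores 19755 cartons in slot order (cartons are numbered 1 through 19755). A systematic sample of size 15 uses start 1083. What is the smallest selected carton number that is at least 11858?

k = 19755/15 = 1317
Steps past start: ⌈(11858 − 1083)/1317⌉ = ⌈10775/1317⌉ = 9
Selected carton: 1083 + 9×1317 = 12936

12936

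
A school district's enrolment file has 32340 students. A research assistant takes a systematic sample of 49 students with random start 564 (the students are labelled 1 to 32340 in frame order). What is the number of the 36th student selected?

k = 32340/49 = 660
36th selection = r + (36−1)·k = 564 + 35×660 = 564 + 23100 = 23664

23664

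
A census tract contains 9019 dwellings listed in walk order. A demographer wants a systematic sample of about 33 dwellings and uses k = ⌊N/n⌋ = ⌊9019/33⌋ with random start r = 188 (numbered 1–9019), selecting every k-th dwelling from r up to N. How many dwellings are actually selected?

k = ⌊9019/33⌋ = 273
Achieved size = ⌊(9019 − 188)/273⌋ + 1 = ⌊8831/273⌋ + 1 = 32 + 1 = 33
(last selection: 188 + 32×273 = 8924 ≤ 9019; next would be 9197 > 9019)

33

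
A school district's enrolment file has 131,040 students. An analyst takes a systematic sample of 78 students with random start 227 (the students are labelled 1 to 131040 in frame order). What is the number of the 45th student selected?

k = 131040/78 = 1680
45th selection = r + (45−1)·k = 227 + 44×1680 = 227 + 73920 = 74147

74147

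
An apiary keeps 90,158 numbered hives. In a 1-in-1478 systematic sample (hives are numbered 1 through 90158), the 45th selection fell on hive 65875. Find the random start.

843

k = 1478
r = 65875 − (45−1)×1478 = 65875 − 65032 = 843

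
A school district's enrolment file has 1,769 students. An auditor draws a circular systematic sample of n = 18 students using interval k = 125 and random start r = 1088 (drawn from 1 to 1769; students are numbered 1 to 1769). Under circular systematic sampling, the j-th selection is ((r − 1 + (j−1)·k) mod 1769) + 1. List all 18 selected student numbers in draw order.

1088, 1213, 1338, 1463, 1588, 1713, 69, 194, 319, 444, 569, 694, 819, 944, 1069, 1194, 1319, 1444

Selection 1: 1088
Selection 2: 1088 + 125 = 1213
Selection 3: 1213 + 125 = 1338
Selection 4: 1338 + 125 = 1463
Selection 5: 1463 + 125 = 1588
Selection 6: 1588 + 125 = 1713
Selection 7: 1713 + 125 = 1838 → 1838 − 1769 = 69
Selection 8: 69 + 125 = 194
Selection 9: 194 + 125 = 319
Selection 10: 319 + 125 = 444
Selection 11: 444 + 125 = 569
Selection 12: 569 + 125 = 694
Selection 13: 694 + 125 = 819
Selection 14: 819 + 125 = 944
Selection 15: 944 + 125 = 1069
Selection 16: 1069 + 125 = 1194
Selection 17: 1194 + 125 = 1319
Selection 18: 1319 + 125 = 1444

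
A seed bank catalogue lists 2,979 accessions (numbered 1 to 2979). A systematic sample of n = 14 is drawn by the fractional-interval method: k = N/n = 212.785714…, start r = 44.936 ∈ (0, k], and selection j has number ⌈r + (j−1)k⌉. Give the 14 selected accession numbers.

j=1: r + 0k = 44.936 → ⌈·⌉ = 45
j=2: r + 1k = 257.721714… → ⌈·⌉ = 258
j=3: r + 2k = 470.507428… → ⌈·⌉ = 471
j=4: r + 3k = 683.293142… → ⌈·⌉ = 684
j=5: r + 4k = 896.078857… → ⌈·⌉ = 897
j=6: r + 5k = 1108.864571… → ⌈·⌉ = 1109
j=7: r + 6k = 1321.650285… → ⌈·⌉ = 1322
j=8: r + 7k = 1534.436 → ⌈·⌉ = 1535
j=9: r + 8k = 1747.221714… → ⌈·⌉ = 1748
j=10: r + 9k = 1960.007428… → ⌈·⌉ = 1961
j=11: r + 10k = 2172.793142… → ⌈·⌉ = 2173
j=12: r + 11k = 2385.578857… → ⌈·⌉ = 2386
j=13: r + 12k = 2598.364571… → ⌈·⌉ = 2599
j=14: r + 13k = 2811.150285… → ⌈·⌉ = 2812

45, 258, 471, 684, 897, 1109, 1322, 1535, 1748, 1961, 2173, 2386, 2599, 2812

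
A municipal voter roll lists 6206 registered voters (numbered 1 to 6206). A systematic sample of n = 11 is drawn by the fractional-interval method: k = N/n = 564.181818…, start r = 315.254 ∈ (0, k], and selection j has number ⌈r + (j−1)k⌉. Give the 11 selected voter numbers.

j=1: r + 0k = 315.254 → ⌈·⌉ = 316
j=2: r + 1k = 879.435818… → ⌈·⌉ = 880
j=3: r + 2k = 1443.617636… → ⌈·⌉ = 1444
j=4: r + 3k = 2007.799454… → ⌈·⌉ = 2008
j=5: r + 4k = 2571.981272… → ⌈·⌉ = 2572
j=6: r + 5k = 3136.163090… → ⌈·⌉ = 3137
j=7: r + 6k = 3700.344909… → ⌈·⌉ = 3701
j=8: r + 7k = 4264.526727… → ⌈·⌉ = 4265
j=9: r + 8k = 4828.708545… → ⌈·⌉ = 4829
j=10: r + 9k = 5392.890363… → ⌈·⌉ = 5393
j=11: r + 10k = 5957.072181… → ⌈·⌉ = 5958

316, 880, 1444, 2008, 2572, 3137, 3701, 4265, 4829, 5393, 5958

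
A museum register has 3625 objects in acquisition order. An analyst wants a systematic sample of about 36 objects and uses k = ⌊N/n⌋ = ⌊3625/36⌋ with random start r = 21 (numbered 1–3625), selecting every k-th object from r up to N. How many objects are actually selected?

37

k = ⌊3625/36⌋ = 100
Achieved size = ⌊(3625 − 21)/100⌋ + 1 = ⌊3604/100⌋ + 1 = 36 + 1 = 37
(last selection: 21 + 36×100 = 3621 ≤ 3625; next would be 3721 > 3625)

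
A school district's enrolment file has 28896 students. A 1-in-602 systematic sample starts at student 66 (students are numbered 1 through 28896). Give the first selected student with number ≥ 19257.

19330

k = 602
Steps past start: ⌈(19257 − 66)/602⌉ = ⌈19191/602⌉ = 32
Selected student: 66 + 32×602 = 19330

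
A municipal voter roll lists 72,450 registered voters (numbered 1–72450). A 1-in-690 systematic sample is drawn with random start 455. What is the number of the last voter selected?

72215

k = 690
105th selection = r + (105−1)·k = 455 + 104×690 = 455 + 71760 = 72215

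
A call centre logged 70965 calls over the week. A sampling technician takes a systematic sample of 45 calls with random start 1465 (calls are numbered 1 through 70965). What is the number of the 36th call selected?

56660

k = 70965/45 = 1577
36th selection = r + (36−1)·k = 1465 + 35×1577 = 1465 + 55195 = 56660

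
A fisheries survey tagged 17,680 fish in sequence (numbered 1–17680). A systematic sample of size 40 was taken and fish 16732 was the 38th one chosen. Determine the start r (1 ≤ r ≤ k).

378

k = 17680/40 = 442
r = 16732 − (38−1)×442 = 16732 − 16354 = 378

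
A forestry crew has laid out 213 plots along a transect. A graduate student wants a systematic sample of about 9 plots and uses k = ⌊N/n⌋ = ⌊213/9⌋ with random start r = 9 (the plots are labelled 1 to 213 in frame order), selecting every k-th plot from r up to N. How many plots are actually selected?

9

k = ⌊213/9⌋ = 23
Achieved size = ⌊(213 − 9)/23⌋ + 1 = ⌊204/23⌋ + 1 = 8 + 1 = 9
(last selection: 9 + 8×23 = 193 ≤ 213; next would be 216 > 213)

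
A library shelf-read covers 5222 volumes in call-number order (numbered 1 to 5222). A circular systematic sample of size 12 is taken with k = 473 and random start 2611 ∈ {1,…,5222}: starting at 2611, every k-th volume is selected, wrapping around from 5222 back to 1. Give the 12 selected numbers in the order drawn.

2611, 3084, 3557, 4030, 4503, 4976, 227, 700, 1173, 1646, 2119, 2592

Selection 1: 2611
Selection 2: 2611 + 473 = 3084
Selection 3: 3084 + 473 = 3557
Selection 4: 3557 + 473 = 4030
Selection 5: 4030 + 473 = 4503
Selection 6: 4503 + 473 = 4976
Selection 7: 4976 + 473 = 5449 → 5449 − 5222 = 227
Selection 8: 227 + 473 = 700
Selection 9: 700 + 473 = 1173
Selection 10: 1173 + 473 = 1646
Selection 11: 1646 + 473 = 2119
Selection 12: 2119 + 473 = 2592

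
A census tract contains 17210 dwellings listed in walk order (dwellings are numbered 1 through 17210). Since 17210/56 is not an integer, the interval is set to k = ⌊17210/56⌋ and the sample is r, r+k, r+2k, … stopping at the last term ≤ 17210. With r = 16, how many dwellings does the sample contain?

k = ⌊17210/56⌋ = 307
Achieved size = ⌊(17210 − 16)/307⌋ + 1 = ⌊17194/307⌋ + 1 = 56 + 1 = 57
(last selection: 16 + 56×307 = 17208 ≤ 17210; next would be 17515 > 17210)

57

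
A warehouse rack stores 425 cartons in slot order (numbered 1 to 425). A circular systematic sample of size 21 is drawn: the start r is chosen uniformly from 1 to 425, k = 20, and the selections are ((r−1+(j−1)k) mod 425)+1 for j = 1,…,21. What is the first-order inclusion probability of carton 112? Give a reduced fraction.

For each position j, as r ranges over 1…425 the j-th selection hits every carton exactly once, so carton 112 is selected for exactly 21 of the 425 starts.
Inclusion probability = 21/425.

21/425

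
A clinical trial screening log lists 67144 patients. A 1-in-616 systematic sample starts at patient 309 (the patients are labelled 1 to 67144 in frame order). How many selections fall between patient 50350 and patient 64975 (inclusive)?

23

k = 616
First selection ≥ 50350: 309 + ⌈(50350−309)/616⌉·616 = 309 + 82×616 = 50821
Last selection ≤ 64975: 309 + ⌊(64975−309)/616⌋·616 = 309 + 104×616 = 64373
Count = 104 − 82 + 1 = 23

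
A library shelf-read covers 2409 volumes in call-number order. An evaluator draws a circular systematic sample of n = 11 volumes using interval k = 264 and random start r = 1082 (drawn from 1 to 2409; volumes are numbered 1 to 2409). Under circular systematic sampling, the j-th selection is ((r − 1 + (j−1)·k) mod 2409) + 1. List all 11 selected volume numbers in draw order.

Selection 1: 1082
Selection 2: 1082 + 264 = 1346
Selection 3: 1346 + 264 = 1610
Selection 4: 1610 + 264 = 1874
Selection 5: 1874 + 264 = 2138
Selection 6: 2138 + 264 = 2402
Selection 7: 2402 + 264 = 2666 → 2666 − 2409 = 257
Selection 8: 257 + 264 = 521
Selection 9: 521 + 264 = 785
Selection 10: 785 + 264 = 1049
Selection 11: 1049 + 264 = 1313

1082, 1346, 1610, 1874, 2138, 2402, 257, 521, 785, 1049, 1313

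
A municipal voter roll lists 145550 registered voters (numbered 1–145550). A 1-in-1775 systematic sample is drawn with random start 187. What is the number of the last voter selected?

143962

k = 1775
82nd selection = r + (82−1)·k = 187 + 81×1775 = 187 + 143775 = 143962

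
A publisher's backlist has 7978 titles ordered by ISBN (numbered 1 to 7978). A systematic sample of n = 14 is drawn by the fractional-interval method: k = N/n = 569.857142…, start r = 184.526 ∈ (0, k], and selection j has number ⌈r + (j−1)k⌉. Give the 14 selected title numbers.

185, 755, 1325, 1895, 2464, 3034, 3604, 4174, 4744, 5314, 5884, 6453, 7023, 7593

j=1: r + 0k = 184.526 → ⌈·⌉ = 185
j=2: r + 1k = 754.383142… → ⌈·⌉ = 755
j=3: r + 2k = 1324.240285… → ⌈·⌉ = 1325
j=4: r + 3k = 1894.097428… → ⌈·⌉ = 1895
j=5: r + 4k = 2463.954571… → ⌈·⌉ = 2464
j=6: r + 5k = 3033.811714… → ⌈·⌉ = 3034
j=7: r + 6k = 3603.668857… → ⌈·⌉ = 3604
j=8: r + 7k = 4173.526 → ⌈·⌉ = 4174
j=9: r + 8k = 4743.383142… → ⌈·⌉ = 4744
j=10: r + 9k = 5313.240285… → ⌈·⌉ = 5314
j=11: r + 10k = 5883.097428… → ⌈·⌉ = 5884
j=12: r + 11k = 6452.954571… → ⌈·⌉ = 6453
j=13: r + 12k = 7022.811714… → ⌈·⌉ = 7023
j=14: r + 13k = 7592.668857… → ⌈·⌉ = 7593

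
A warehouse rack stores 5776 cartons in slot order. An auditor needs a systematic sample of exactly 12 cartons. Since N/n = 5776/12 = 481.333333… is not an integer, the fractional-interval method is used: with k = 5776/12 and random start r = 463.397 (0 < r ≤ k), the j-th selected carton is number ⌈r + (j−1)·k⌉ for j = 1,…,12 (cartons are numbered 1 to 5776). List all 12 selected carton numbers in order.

464, 945, 1427, 1908, 2389, 2871, 3352, 3833, 4315, 4796, 5277, 5759

j=1: r + 0k = 463.397 → ⌈·⌉ = 464
j=2: r + 1k = 944.730333… → ⌈·⌉ = 945
j=3: r + 2k = 1426.063666… → ⌈·⌉ = 1427
j=4: r + 3k = 1907.397 → ⌈·⌉ = 1908
j=5: r + 4k = 2388.730333… → ⌈·⌉ = 2389
j=6: r + 5k = 2870.063666… → ⌈·⌉ = 2871
j=7: r + 6k = 3351.397 → ⌈·⌉ = 3352
j=8: r + 7k = 3832.730333… → ⌈·⌉ = 3833
j=9: r + 8k = 4314.063666… → ⌈·⌉ = 4315
j=10: r + 9k = 4795.397 → ⌈·⌉ = 4796
j=11: r + 10k = 5276.730333… → ⌈·⌉ = 5277
j=12: r + 11k = 5758.063666… → ⌈·⌉ = 5759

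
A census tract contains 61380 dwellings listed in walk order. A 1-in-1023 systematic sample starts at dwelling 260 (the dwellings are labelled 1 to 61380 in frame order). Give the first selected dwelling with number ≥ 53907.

k = 1023
Steps past start: ⌈(53907 − 260)/1023⌉ = ⌈53647/1023⌉ = 53
Selected dwelling: 260 + 53×1023 = 54479

54479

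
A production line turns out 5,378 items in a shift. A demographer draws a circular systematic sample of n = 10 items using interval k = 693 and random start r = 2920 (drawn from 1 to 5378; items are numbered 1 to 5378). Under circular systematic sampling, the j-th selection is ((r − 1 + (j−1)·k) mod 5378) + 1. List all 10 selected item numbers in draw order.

Selection 1: 2920
Selection 2: 2920 + 693 = 3613
Selection 3: 3613 + 693 = 4306
Selection 4: 4306 + 693 = 4999
Selection 5: 4999 + 693 = 5692 → 5692 − 5378 = 314
Selection 6: 314 + 693 = 1007
Selection 7: 1007 + 693 = 1700
Selection 8: 1700 + 693 = 2393
Selection 9: 2393 + 693 = 3086
Selection 10: 3086 + 693 = 3779

2920, 3613, 4306, 4999, 314, 1007, 1700, 2393, 3086, 3779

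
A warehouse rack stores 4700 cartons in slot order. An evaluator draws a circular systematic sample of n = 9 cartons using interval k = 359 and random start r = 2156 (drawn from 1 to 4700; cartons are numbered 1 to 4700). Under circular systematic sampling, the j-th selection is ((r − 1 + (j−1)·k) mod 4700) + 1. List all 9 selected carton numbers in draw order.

Selection 1: 2156
Selection 2: 2156 + 359 = 2515
Selection 3: 2515 + 359 = 2874
Selection 4: 2874 + 359 = 3233
Selection 5: 3233 + 359 = 3592
Selection 6: 3592 + 359 = 3951
Selection 7: 3951 + 359 = 4310
Selection 8: 4310 + 359 = 4669
Selection 9: 4669 + 359 = 5028 → 5028 − 4700 = 328

2156, 2515, 2874, 3233, 3592, 3951, 4310, 4669, 328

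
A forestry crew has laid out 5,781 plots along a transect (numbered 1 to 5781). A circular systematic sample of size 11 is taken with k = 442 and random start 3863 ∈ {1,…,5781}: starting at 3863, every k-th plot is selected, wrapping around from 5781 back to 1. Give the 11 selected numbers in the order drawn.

Selection 1: 3863
Selection 2: 3863 + 442 = 4305
Selection 3: 4305 + 442 = 4747
Selection 4: 4747 + 442 = 5189
Selection 5: 5189 + 442 = 5631
Selection 6: 5631 + 442 = 6073 → 6073 − 5781 = 292
Selection 7: 292 + 442 = 734
Selection 8: 734 + 442 = 1176
Selection 9: 1176 + 442 = 1618
Selection 10: 1618 + 442 = 2060
Selection 11: 2060 + 442 = 2502

3863, 4305, 4747, 5189, 5631, 292, 734, 1176, 1618, 2060, 2502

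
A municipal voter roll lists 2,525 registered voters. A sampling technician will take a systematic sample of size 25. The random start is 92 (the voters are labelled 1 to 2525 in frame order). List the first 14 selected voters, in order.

k = N/n = 2525/25 = 101
voter 1: 92
voter 2: 92 + 101 = 193
voter 3: 193 + 101 = 294
voter 4: 294 + 101 = 395
voter 5: 395 + 101 = 496
voter 6: 496 + 101 = 597
voter 7: 597 + 101 = 698
voter 8: 698 + 101 = 799
voter 9: 799 + 101 = 900
voter 10: 900 + 101 = 1001
voter 11: 1001 + 101 = 1102
voter 12: 1102 + 101 = 1203
voter 13: 1203 + 101 = 1304
voter 14: 1304 + 101 = 1405

92, 193, 294, 395, 496, 597, 698, 799, 900, 1001, 1102, 1203, 1304, 1405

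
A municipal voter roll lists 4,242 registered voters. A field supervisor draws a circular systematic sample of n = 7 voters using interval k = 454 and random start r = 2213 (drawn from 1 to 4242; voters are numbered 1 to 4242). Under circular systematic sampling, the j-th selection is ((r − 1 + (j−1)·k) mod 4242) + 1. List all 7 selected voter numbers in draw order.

2213, 2667, 3121, 3575, 4029, 241, 695

Selection 1: 2213
Selection 2: 2213 + 454 = 2667
Selection 3: 2667 + 454 = 3121
Selection 4: 3121 + 454 = 3575
Selection 5: 3575 + 454 = 4029
Selection 6: 4029 + 454 = 4483 → 4483 − 4242 = 241
Selection 7: 241 + 454 = 695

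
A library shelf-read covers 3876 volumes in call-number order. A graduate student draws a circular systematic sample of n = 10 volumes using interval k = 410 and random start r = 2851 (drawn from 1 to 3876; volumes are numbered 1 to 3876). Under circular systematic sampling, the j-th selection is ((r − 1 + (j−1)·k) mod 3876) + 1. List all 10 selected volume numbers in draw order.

Selection 1: 2851
Selection 2: 2851 + 410 = 3261
Selection 3: 3261 + 410 = 3671
Selection 4: 3671 + 410 = 4081 → 4081 − 3876 = 205
Selection 5: 205 + 410 = 615
Selection 6: 615 + 410 = 1025
Selection 7: 1025 + 410 = 1435
Selection 8: 1435 + 410 = 1845
Selection 9: 1845 + 410 = 2255
Selection 10: 2255 + 410 = 2665

2851, 3261, 3671, 205, 615, 1025, 1435, 1845, 2255, 2665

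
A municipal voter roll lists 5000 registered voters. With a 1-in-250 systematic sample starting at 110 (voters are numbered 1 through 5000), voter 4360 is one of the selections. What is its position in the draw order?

18

k = 250
position = (4360 − 110)/250 + 1 = 4250/250 + 1 = 17 + 1 = 18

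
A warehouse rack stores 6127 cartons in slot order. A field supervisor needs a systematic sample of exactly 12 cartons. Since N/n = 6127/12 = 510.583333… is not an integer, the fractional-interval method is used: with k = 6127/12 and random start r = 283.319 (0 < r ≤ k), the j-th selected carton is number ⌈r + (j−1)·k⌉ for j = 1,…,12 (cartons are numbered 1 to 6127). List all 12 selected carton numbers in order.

284, 794, 1305, 1816, 2326, 2837, 3347, 3858, 4368, 4879, 5390, 5900

j=1: r + 0k = 283.319 → ⌈·⌉ = 284
j=2: r + 1k = 793.902333… → ⌈·⌉ = 794
j=3: r + 2k = 1304.485666… → ⌈·⌉ = 1305
j=4: r + 3k = 1815.069 → ⌈·⌉ = 1816
j=5: r + 4k = 2325.652333… → ⌈·⌉ = 2326
j=6: r + 5k = 2836.235666… → ⌈·⌉ = 2837
j=7: r + 6k = 3346.819 → ⌈·⌉ = 3347
j=8: r + 7k = 3857.402333… → ⌈·⌉ = 3858
j=9: r + 8k = 4367.985666… → ⌈·⌉ = 4368
j=10: r + 9k = 4878.569 → ⌈·⌉ = 4879
j=11: r + 10k = 5389.152333… → ⌈·⌉ = 5390
j=12: r + 11k = 5899.735666… → ⌈·⌉ = 5900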